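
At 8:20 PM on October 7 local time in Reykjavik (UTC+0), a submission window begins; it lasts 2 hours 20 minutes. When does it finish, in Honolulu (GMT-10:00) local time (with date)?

Reykjavik is at UTC+0, so start is already 8:20 PM UTC on Oct 7.
Add 2 hours and 20 minutes duration → 10:40 PM UTC.
Honolulu is UTC−10:00, so local end time = 10:40 PM − 10:00 = 12:40 PM on Oct 7.

12:40 PM on October 7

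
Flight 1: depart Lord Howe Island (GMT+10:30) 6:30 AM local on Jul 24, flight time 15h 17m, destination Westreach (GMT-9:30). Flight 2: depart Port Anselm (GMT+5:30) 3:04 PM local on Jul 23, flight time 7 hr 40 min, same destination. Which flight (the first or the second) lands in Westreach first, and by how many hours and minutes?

the second, by 18 hours 3 minutes

Flight 1 in UTC: 6:30 AM − 10:30 = 8:00 PM on Jul 23.
+15 hours and 17 minutes → arrive 11:17 AM UTC on Jul 24.
Flight 2 in UTC: 3:04 PM − 5:30 = 9:34 AM on Jul 23.
+7 hours and 40 minutes → arrive 5:14 PM UTC on Jul 23.
Flight 2 lands earlier by 18 hours 3 minutes.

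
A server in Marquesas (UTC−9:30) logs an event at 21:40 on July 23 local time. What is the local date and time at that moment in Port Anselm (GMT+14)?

Port Anselm is 23:30 ahead of Marquesas.
Shift by the zone difference: 21:40 + 23:30 = 21:10 on Jul 24 in Port Anselm.

21:10 on July 24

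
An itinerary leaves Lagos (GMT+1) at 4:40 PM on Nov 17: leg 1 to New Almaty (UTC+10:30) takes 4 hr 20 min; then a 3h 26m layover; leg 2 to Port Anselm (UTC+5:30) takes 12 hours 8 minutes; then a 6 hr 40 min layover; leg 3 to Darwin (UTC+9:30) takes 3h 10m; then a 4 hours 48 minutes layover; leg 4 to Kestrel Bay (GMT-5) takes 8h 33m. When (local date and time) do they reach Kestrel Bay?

5:45 AM on November 19

Convert departure to UTC: 4:40 PM − 1:00 = 3:40 PM UTC on Nov 17.
Add 4 hours and 20 minutes leg 1 → 8:00 PM UTC.
Add 3 hours and 26 minutes layover in New Almaty → 11:26 PM UTC.
Add 12 hours and 8 minutes leg 2 → 11:34 AM UTC (Nov 18).
Add 6 hours 40 minutes layover in Port Anselm → 6:14 PM UTC.
Add 3 hours 10 minutes leg 3 → 9:24 PM UTC.
Add 4 hours and 48 minutes layover in Darwin → 2:12 AM UTC (Nov 19).
Add 8 hours and 33 minutes leg 4 → 10:45 AM UTC.
Kestrel Bay is UTC−5:00, so local arrival = 10:45 AM − 5:00 = 5:45 AM on Nov 19.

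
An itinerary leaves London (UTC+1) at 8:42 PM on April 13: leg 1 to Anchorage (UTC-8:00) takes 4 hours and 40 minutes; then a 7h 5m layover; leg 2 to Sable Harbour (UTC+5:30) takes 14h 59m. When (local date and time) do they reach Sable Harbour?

3:56 AM on April 15

Convert departure to UTC: 8:42 PM − 1:00 = 7:42 PM UTC on Apr 13.
Add 4 hours and 40 minutes leg 1 → 12:22 AM UTC (Apr 14).
Add 7 hours 5 minutes layover in Anchorage → 7:27 AM UTC.
Add 14 hours 59 minutes leg 2 → 10:26 PM UTC.
Sable Harbour is UTC+5:30, so local arrival = 10:26 PM + 5:30 = 3:56 AM on Apr 15.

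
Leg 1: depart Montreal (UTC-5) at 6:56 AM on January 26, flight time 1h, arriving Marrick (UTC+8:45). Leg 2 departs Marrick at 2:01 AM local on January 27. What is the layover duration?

4 hours 20 minutes

Convert departure to UTC: 6:56 AM + 5:00 = 11:56 AM UTC on Jan 26.
Add 1 hour flight time → 12:56 PM UTC.
Marrick is UTC+8:45, so local arrival = 12:56 PM + 8:45 = 9:41 PM on Jan 26.
Layover = 2:01 AM − 9:41 PM (+1 day) = 4 hours 20 minutes.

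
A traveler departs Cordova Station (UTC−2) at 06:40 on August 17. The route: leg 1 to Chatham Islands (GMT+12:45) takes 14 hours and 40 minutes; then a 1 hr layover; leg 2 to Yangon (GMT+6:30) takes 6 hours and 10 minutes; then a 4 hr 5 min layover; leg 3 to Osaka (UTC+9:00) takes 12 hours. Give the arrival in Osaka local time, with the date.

Convert departure to UTC: 06:40 + 2:00 = 08:40 UTC on Aug 17.
Add 14 hours and 40 minutes leg 1 → 23:20 UTC.
Add 1 hour layover in Chatham Islands → 00:20 UTC (Aug 18).
Add 6 hours and 10 minutes leg 2 → 06:30 UTC.
Add 4 hours and 5 minutes layover in Yangon → 10:35 UTC.
Add 12 hours leg 3 → 22:35 UTC.
Osaka is UTC+9:00, so local arrival = 22:35 + 9:00 = 07:35 on Aug 19.

07:35 on August 19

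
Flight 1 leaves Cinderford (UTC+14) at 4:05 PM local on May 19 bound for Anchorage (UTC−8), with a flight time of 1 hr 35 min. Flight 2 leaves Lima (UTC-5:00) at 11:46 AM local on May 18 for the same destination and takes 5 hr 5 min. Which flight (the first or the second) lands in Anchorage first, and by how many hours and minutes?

the second, by 5 hours 49 minutes

Flight 1 in UTC: 4:05 PM − 14:00 = 2:05 AM on May 19.
+1 hour and 35 minutes → arrive 3:40 AM UTC on May 19.
Flight 2 in UTC: 11:46 AM + 5:00 = 4:46 PM on May 18.
+5 hours 5 minutes → arrive 9:51 PM UTC on May 18.
Flight 2 lands earlier by 5 hours 49 minutes.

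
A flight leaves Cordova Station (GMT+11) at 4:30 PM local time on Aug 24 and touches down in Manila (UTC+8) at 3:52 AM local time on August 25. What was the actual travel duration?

Departure in UTC: 4:30 PM − 11:00 = 5:30 AM on Aug 24.
Arrival in UTC: 3:52 AM − 8:00 = 7:52 PM on Aug 24.
Elapsed = 7:52 PM − 5:30 AM = 14 hours 22 minutes.

14 hours 22 minutes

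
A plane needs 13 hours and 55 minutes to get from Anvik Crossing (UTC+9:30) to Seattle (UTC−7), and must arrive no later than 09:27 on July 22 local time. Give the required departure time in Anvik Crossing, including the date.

12:02 on July 22

Target arrival in UTC: 09:27 + 7:00 = 16:27 on Jul 22.
Subtract 13 hours 55 minutes → departure 02:32 UTC on Jul 22.
Anvik Crossing is UTC+9:30: 02:32 + 9:30 = 12:02 on Jul 22.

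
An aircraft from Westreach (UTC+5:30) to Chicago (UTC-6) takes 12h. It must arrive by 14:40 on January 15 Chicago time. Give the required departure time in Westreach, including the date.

14:10 on January 15

Target arrival in UTC: 14:40 + 6:00 = 20:40 on Jan 15.
Subtract 12 hours → departure 08:40 UTC on Jan 15.
Westreach is UTC+5:30: 08:40 + 5:30 = 14:10 on Jan 15.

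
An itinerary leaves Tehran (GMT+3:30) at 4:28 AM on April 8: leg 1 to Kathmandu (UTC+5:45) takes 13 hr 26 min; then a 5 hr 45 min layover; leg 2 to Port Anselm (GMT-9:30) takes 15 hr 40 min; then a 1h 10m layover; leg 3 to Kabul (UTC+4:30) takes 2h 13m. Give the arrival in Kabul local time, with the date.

Convert departure to UTC: 4:28 AM − 3:30 = 12:58 AM UTC on Apr 8.
Add 13 hours 26 minutes leg 1 → 2:24 PM UTC.
Add 5 hours 45 minutes layover in Kathmandu → 8:09 PM UTC.
Add 15 hours 40 minutes leg 2 → 11:49 AM UTC (Apr 9).
Add 1 hour and 10 minutes layover in Port Anselm → 12:59 PM UTC.
Add 2 hours and 13 minutes leg 3 → 3:12 PM UTC.
Kabul is UTC+4:30, so local arrival = 3:12 PM + 4:30 = 7:42 PM on Apr 9.

7:42 PM on April 9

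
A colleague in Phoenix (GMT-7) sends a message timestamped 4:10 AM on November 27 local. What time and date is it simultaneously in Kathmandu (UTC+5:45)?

4:55 PM on November 27

Kathmandu is 12:45 ahead of Phoenix.
Shift by the zone difference: 4:10 AM + 12:45 = 4:55 PM on Nov 27 in Kathmandu.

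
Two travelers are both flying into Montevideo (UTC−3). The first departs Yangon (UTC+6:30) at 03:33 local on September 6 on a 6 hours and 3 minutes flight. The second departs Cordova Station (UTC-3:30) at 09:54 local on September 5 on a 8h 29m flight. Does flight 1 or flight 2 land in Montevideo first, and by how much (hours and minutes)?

the second, by 5 hours 13 minutes

Flight 1 in UTC: 03:33 − 6:30 = 21:03 on Sep 5.
+6 hours and 3 minutes → arrive 03:06 UTC on Sep 6.
Flight 2 in UTC: 09:54 + 3:30 = 13:24 on Sep 5.
+8 hours and 29 minutes → arrive 21:53 UTC on Sep 5.
Flight 2 lands earlier by 5 hours 13 minutes.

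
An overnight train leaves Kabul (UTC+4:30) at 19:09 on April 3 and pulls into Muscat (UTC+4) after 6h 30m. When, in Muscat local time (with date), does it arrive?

Muscat is 0:30 behind Kabul.
After 6 hours and 30 minutes it is 01:39 (Apr 4) in Kabul.
Shift by the zone difference: 01:39 − 0:30 = 01:09 on Apr 4 in Muscat.

01:09 on Apr 4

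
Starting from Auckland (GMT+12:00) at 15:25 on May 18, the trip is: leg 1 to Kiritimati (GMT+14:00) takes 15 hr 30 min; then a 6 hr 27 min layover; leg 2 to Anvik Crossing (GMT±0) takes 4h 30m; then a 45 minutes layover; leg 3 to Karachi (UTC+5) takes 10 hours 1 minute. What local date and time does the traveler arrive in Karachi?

Convert departure to UTC: 15:25 − 12:00 = 03:25 UTC on May 18.
Add 15 hours and 30 minutes leg 1 → 18:55 UTC.
Add 6 hours and 27 minutes layover in Kiritimati → 01:22 UTC (May 19).
Add 4 hours and 30 minutes leg 2 → 05:52 UTC.
Add 45 minutes layover in Anvik Crossing → 06:37 UTC.
Add 10 hours and 1 minute leg 3 → 16:38 UTC.
Karachi is UTC+5:00, so local arrival = 16:38 + 5:00 = 21:38 on May 19.

21:38 on May 19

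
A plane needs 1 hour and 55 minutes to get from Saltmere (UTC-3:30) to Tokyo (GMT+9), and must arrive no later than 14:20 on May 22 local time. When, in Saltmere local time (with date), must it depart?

23:55 on May 21

Target arrival in UTC: 14:20 − 9:00 = 05:20 on May 22.
Subtract 1 hour 55 minutes → departure 03:25 UTC on May 22.
Saltmere is UTC−3:30: 03:25 − 3:30 = 23:55 on May 21.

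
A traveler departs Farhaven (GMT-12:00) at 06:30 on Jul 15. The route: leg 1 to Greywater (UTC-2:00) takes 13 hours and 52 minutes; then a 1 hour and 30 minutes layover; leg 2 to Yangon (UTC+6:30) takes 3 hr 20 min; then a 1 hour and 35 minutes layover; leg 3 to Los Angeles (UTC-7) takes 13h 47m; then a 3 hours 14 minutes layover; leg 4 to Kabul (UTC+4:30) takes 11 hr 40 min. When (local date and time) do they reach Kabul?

23:58 on Jul 17

Convert departure to UTC: 06:30 + 12:00 = 18:30 UTC on Jul 15.
Add 13 hours and 52 minutes leg 1 → 08:22 UTC (Jul 16).
Add 1 hour and 30 minutes layover in Greywater → 09:52 UTC.
Add 3 hours 20 minutes leg 2 → 13:12 UTC.
Add 1 hour 35 minutes layover in Yangon → 14:47 UTC.
Add 13 hours 47 minutes leg 3 → 04:34 UTC (Jul 17).
Add 3 hours 14 minutes layover in Los Angeles → 07:48 UTC.
Add 11 hours 40 minutes leg 4 → 19:28 UTC.
Kabul is UTC+4:30, so local arrival = 19:28 + 4:30 = 23:58 on Jul 17.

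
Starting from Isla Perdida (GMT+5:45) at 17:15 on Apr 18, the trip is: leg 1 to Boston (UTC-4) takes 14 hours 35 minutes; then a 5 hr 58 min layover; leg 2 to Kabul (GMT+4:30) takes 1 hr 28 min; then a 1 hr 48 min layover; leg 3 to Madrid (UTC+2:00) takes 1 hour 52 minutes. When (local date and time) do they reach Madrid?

15:11 on April 19

Convert departure to UTC: 17:15 − 5:45 = 11:30 UTC on Apr 18.
Add 14 hours 35 minutes leg 1 → 02:05 UTC (Apr 19).
Add 5 hours and 58 minutes layover in Boston → 08:03 UTC.
Add 1 hour and 28 minutes leg 2 → 09:31 UTC.
Add 1 hour 48 minutes layover in Kabul → 11:19 UTC.
Add 1 hour and 52 minutes leg 3 → 13:11 UTC.
Madrid is UTC+2:00, so local arrival = 13:11 + 2:00 = 15:11 on Apr 19.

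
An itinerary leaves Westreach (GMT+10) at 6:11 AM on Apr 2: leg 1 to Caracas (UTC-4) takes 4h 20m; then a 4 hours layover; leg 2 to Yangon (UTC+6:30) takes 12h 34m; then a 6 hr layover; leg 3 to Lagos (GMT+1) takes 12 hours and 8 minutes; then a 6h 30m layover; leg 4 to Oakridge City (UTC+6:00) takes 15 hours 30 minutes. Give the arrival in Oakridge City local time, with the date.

3:13 PM on Apr 4

Convert departure to UTC: 6:11 AM − 10:00 = 8:11 PM UTC on Apr 1.
Add 4 hours and 20 minutes leg 1 → 12:31 AM UTC (Apr 2).
Add 4 hours layover in Caracas → 4:31 AM UTC.
Add 12 hours and 34 minutes leg 2 → 5:05 PM UTC.
Add 6 hours layover in Yangon → 11:05 PM UTC.
Add 12 hours and 8 minutes leg 3 → 11:13 AM UTC (Apr 3).
Add 6 hours 30 minutes layover in Lagos → 5:43 PM UTC.
Add 15 hours and 30 minutes leg 4 → 9:13 AM UTC (Apr 4).
Oakridge City is UTC+6:00, so local arrival = 9:13 AM + 6:00 = 3:13 PM on Apr 4.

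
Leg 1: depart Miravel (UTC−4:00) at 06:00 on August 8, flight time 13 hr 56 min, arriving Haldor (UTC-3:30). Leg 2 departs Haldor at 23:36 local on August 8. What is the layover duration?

Convert departure to UTC: 06:00 + 4:00 = 10:00 UTC on Aug 8.
Add 13 hours and 56 minutes flight time → 23:56 UTC.
Haldor is UTC−3:30, so local arrival = 23:56 − 3:30 = 20:26 on Aug 8.
Layover = 23:36 − 20:26 = 3 hours 10 minutes.

3 hours 10 minutes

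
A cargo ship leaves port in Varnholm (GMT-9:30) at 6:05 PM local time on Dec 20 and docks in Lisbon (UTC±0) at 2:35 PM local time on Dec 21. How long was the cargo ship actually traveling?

Departure in UTC: 6:05 PM + 9:30 = 3:35 AM on Dec 21.
Arrival is already UTC: 2:35 PM on Dec 21.
Elapsed = 2:35 PM − 3:35 AM = 11 hours.

11 hours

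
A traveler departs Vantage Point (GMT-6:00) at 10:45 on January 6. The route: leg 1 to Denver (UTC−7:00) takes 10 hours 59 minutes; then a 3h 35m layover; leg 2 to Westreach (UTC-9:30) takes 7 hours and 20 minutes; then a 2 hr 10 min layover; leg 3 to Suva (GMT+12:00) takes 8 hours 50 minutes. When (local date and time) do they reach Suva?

Convert departure to UTC: 10:45 + 6:00 = 16:45 UTC on Jan 6.
Add 10 hours and 59 minutes leg 1 → 03:44 UTC (Jan 7).
Add 3 hours 35 minutes layover in Denver → 07:19 UTC.
Add 7 hours 20 minutes leg 2 → 14:39 UTC.
Add 2 hours and 10 minutes layover in Westreach → 16:49 UTC.
Add 8 hours and 50 minutes leg 3 → 01:39 UTC (Jan 8).
Suva is UTC+12:00, so local arrival = 01:39 + 12:00 = 13:39 on Jan 8.

13:39 on Jan 8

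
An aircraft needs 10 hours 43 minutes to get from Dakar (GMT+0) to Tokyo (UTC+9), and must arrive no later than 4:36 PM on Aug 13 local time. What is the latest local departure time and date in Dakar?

Target arrival in UTC: 4:36 PM − 9:00 = 7:36 AM on Aug 13.
Subtract 10 hours 43 minutes → departure 8:53 PM UTC on Aug 12.
Dakar is UTC+0, so departure is 8:53 PM on Aug 12.

8:53 PM on Aug 12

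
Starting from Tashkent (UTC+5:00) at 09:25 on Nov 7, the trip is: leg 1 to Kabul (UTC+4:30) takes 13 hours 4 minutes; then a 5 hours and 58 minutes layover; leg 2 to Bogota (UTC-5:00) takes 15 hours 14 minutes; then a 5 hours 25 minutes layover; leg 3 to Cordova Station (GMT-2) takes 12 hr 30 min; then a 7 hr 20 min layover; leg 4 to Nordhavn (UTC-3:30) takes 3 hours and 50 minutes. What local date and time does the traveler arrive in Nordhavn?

Convert departure to UTC: 09:25 − 5:00 = 04:25 UTC on Nov 7.
Add 13 hours and 4 minutes leg 1 → 17:29 UTC.
Add 5 hours 58 minutes layover in Kabul → 23:27 UTC.
Add 15 hours and 14 minutes leg 2 → 14:41 UTC (Nov 8).
Add 5 hours 25 minutes layover in Bogota → 20:06 UTC.
Add 12 hours and 30 minutes leg 3 → 08:36 UTC (Nov 9).
Add 7 hours and 20 minutes layover in Cordova Station → 15:56 UTC.
Add 3 hours 50 minutes leg 4 → 19:46 UTC.
Nordhavn is UTC−3:30, so local arrival = 19:46 − 3:30 = 16:16 on Nov 9.

16:16 on November 9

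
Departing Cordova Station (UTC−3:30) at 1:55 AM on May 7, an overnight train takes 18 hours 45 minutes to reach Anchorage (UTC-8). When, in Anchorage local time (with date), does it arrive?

Convert departure to UTC: 1:55 AM + 3:30 = 5:25 AM UTC on May 7.
Add 18 hours and 45 minutes travel time → 12:10 AM UTC (May 8).
Anchorage is UTC−8:00, so local arrival = 12:10 AM − 8:00 = 4:10 PM on May 7.

4:10 PM on May 7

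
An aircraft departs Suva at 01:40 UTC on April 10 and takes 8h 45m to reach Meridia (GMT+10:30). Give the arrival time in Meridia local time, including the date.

Departure is given in UTC: 01:40 on Apr 10.
Add 8 hours 45 minutes → 10:25 UTC.
Meridia is UTC+10:30: 10:25 + 10:30 = 20:55 on Apr 10.

20:55 on April 10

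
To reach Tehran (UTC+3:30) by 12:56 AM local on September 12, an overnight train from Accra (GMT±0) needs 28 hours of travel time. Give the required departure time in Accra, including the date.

Target arrival in UTC: 12:56 AM − 3:30 = 9:26 PM on Sep 11.
Subtract 28 hours → departure 5:26 PM UTC on Sep 10.
Accra is UTC+0, so departure is 5:26 PM on Sep 10.

5:26 PM on September 10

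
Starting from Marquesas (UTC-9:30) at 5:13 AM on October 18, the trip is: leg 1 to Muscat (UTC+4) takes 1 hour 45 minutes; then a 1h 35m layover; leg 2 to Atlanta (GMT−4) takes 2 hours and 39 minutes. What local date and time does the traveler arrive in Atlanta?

4:42 PM on Oct 18

Convert departure to UTC: 5:13 AM + 9:30 = 2:43 PM UTC on Oct 18.
Add 1 hour and 45 minutes leg 1 → 4:28 PM UTC.
Add 1 hour and 35 minutes layover in Muscat → 6:03 PM UTC.
Add 2 hours and 39 minutes leg 2 → 8:42 PM UTC.
Atlanta is UTC−4:00, so local arrival = 8:42 PM − 4:00 = 4:42 PM on Oct 18.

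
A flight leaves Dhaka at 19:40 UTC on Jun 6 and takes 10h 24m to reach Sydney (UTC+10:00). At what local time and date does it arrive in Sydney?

16:04 on Jun 7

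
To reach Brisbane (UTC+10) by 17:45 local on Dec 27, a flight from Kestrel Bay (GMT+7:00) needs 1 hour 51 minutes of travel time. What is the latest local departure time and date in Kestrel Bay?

Target arrival in UTC: 17:45 − 10:00 = 07:45 on Dec 27.
Subtract 1 hour 51 minutes → departure 05:54 UTC on Dec 27.
Kestrel Bay is UTC+7:00: 05:54 + 7:00 = 12:54 on Dec 27.

12:54 on December 27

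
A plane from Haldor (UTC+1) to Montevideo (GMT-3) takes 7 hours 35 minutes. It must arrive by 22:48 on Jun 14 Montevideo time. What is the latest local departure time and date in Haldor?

19:13 on Jun 14

Target arrival in UTC: 22:48 + 3:00 = 01:48 on Jun 15.
Subtract 7 hours and 35 minutes → departure 18:13 UTC on Jun 14.
Haldor is UTC+1:00: 18:13 + 1:00 = 19:13 on Jun 14.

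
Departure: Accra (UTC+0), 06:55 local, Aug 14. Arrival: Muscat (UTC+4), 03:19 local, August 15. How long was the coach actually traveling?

Departure is already UTC: 06:55 on Aug 14.
Arrival in UTC: 03:19 − 4:00 = 23:19 on Aug 14.
Elapsed = 23:19 − 06:55 = 16 hours 24 minutes.

16 hours 24 minutes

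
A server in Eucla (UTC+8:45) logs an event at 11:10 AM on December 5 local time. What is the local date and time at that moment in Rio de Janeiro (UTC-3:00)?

In UTC: 11:10 AM − 8:45 = 2:25 AM on Dec 5.
Rio de Janeiro is UTC−3:00: 2:25 AM − 3:00 = 11:25 PM on Dec 4.

11:25 PM on December 4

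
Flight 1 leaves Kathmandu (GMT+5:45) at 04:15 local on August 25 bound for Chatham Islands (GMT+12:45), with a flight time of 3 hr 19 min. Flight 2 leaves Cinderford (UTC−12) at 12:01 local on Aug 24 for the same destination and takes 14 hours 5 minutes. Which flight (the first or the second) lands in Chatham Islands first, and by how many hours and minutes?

the first, by 12 hours 17 minutes

Flight 1 in UTC: 04:15 − 5:45 = 22:30 on Aug 24.
+3 hours and 19 minutes → arrive 01:49 UTC on Aug 25.
Flight 2 in UTC: 12:01 + 12:00 = 00:01 on Aug 25.
+14 hours 5 minutes → arrive 14:06 UTC on Aug 25.
Flight 1 lands earlier by 12 hours 17 minutes.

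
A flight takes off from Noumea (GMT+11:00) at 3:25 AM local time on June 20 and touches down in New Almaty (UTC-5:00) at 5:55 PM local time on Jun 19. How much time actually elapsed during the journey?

Departure in UTC: 3:25 AM − 11:00 = 4:25 PM on Jun 19.
Arrival in UTC: 5:55 PM + 5:00 = 10:55 PM on Jun 19.
Elapsed = 10:55 PM − 4:25 PM = 6 hours 30 minutes.

6 hours 30 minutes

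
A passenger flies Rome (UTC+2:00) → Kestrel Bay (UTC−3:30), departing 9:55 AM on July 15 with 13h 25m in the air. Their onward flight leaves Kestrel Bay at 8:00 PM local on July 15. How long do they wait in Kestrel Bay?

2 hours 10 minutes

Convert departure to UTC: 9:55 AM − 2:00 = 7:55 AM UTC on Jul 15.
Add 13 hours 25 minutes flight time → 9:20 PM UTC.
Kestrel Bay is UTC−3:30, so local arrival = 9:20 PM − 3:30 = 5:50 PM on Jul 15.
Layover = 8:00 PM − 5:50 PM = 2 hours 10 minutes.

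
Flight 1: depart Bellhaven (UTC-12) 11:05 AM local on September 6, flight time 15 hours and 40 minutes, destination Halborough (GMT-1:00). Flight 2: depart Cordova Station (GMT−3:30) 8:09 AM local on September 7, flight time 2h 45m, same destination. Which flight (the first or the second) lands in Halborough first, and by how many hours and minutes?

the second, by 21 minutes

Flight 1 in UTC: 11:05 AM + 12:00 = 11:05 PM on Sep 6.
+15 hours 40 minutes → arrive 2:45 PM UTC on Sep 7.
Flight 2 in UTC: 8:09 AM + 3:30 = 11:39 AM on Sep 7.
+2 hours 45 minutes → arrive 2:24 PM UTC on Sep 7.
Flight 2 lands earlier by 21 minutes.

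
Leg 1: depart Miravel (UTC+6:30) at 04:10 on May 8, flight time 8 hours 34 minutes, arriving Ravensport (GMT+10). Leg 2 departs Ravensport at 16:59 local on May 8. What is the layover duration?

Convert departure to UTC: 04:10 − 6:30 = 21:40 UTC on May 7.
Add 8 hours and 34 minutes flight time → 06:14 UTC (May 8).
Ravensport is UTC+10:00, so local arrival = 06:14 + 10:00 = 16:14 on May 8.
Layover = 16:59 − 16:14 = 45 minutes.

45 minutes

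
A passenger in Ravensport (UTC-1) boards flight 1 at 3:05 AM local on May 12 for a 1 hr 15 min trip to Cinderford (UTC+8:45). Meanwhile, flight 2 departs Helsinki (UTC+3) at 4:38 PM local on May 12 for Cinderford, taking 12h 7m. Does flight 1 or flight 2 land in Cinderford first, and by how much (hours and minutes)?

the first, by 20 hours 25 minutes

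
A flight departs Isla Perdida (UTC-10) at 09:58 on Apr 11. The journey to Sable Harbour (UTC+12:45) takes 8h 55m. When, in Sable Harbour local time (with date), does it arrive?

17:38 on April 12

Convert departure to UTC: 09:58 + 10:00 = 19:58 UTC on Apr 11.
Add 8 hours 55 minutes travel time → 04:53 UTC (Apr 12).
Sable Harbour is UTC+12:45, so local arrival = 04:53 + 12:45 = 17:38 on Apr 12.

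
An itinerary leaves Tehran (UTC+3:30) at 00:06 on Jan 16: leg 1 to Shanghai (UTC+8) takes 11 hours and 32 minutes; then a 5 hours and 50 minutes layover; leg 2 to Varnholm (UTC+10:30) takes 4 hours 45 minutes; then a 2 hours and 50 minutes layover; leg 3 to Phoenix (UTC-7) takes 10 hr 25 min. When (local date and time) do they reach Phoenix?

00:58 on January 17

Convert departure to UTC: 00:06 − 3:30 = 20:36 UTC on Jan 15.
Add 11 hours and 32 minutes leg 1 → 08:08 UTC (Jan 16).
Add 5 hours and 50 minutes layover in Shanghai → 13:58 UTC.
Add 4 hours 45 minutes leg 2 → 18:43 UTC.
Add 2 hours 50 minutes layover in Varnholm → 21:33 UTC.
Add 10 hours and 25 minutes leg 3 → 07:58 UTC (Jan 17).
Phoenix is UTC−7:00, so local arrival = 07:58 − 7:00 = 00:58 on Jan 17.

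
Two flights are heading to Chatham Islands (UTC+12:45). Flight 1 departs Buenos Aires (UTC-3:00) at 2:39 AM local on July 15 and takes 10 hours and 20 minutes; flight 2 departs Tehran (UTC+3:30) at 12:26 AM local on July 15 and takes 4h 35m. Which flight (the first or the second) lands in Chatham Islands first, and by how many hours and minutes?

Flight 1 in UTC: 2:39 AM + 3:00 = 5:39 AM on Jul 15.
+10 hours and 20 minutes → arrive 3:59 PM UTC on Jul 15.
Flight 2 in UTC: 12:26 AM − 3:30 = 8:56 PM on Jul 14.
+4 hours and 35 minutes → arrive 1:31 AM UTC on Jul 15.
Flight 2 lands earlier by 14 hours 28 minutes.

the second, by 14 hours 28 minutes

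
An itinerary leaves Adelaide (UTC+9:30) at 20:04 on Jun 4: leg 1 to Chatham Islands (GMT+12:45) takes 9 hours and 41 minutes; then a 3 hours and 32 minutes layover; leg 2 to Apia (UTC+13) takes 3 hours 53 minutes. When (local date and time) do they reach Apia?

16:40 on June 5

Convert departure to UTC: 20:04 − 9:30 = 10:34 UTC on Jun 4.
Add 9 hours 41 minutes leg 1 → 20:15 UTC.
Add 3 hours and 32 minutes layover in Chatham Islands → 23:47 UTC.
Add 3 hours 53 minutes leg 2 → 03:40 UTC (Jun 5).
Apia is UTC+13:00, so local arrival = 03:40 + 13:00 = 16:40 on Jun 5.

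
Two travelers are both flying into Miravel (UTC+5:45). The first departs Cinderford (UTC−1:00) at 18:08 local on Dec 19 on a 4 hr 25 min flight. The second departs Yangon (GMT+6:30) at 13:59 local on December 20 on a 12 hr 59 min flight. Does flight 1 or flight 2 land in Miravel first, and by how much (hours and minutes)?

the first, by 20 hours 55 minutes

Flight 1 in UTC: 18:08 + 1:00 = 19:08 on Dec 19.
+4 hours and 25 minutes → arrive 23:33 UTC on Dec 19.
Flight 2 in UTC: 13:59 − 6:30 = 07:29 on Dec 20.
+12 hours and 59 minutes → arrive 20:28 UTC on Dec 20.
Flight 1 lands earlier by 20 hours 55 minutes.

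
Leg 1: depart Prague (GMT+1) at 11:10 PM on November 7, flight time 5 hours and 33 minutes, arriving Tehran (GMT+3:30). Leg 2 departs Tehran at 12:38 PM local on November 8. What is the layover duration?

5 hours 25 minutes

Convert departure to UTC: 11:10 PM − 1:00 = 10:10 PM UTC on Nov 7.
Add 5 hours and 33 minutes flight time → 3:43 AM UTC (Nov 8).
Tehran is UTC+3:30, so local arrival = 3:43 AM + 3:30 = 7:13 AM on Nov 8.
Layover = 12:38 PM − 7:13 AM = 5 hours 25 minutes.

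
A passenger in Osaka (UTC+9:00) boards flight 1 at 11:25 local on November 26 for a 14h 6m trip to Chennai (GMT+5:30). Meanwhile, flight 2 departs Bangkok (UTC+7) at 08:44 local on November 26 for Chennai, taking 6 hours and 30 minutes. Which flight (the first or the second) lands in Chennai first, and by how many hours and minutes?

Flight 1 in UTC: 11:25 − 9:00 = 02:25 on Nov 26.
+14 hours 6 minutes → arrive 16:31 UTC on Nov 26.
Flight 2 in UTC: 08:44 − 7:00 = 01:44 on Nov 26.
+6 hours 30 minutes → arrive 08:14 UTC on Nov 26.
Flight 2 lands earlier by 8 hours 17 minutes.

the second, by 8 hours 17 minutes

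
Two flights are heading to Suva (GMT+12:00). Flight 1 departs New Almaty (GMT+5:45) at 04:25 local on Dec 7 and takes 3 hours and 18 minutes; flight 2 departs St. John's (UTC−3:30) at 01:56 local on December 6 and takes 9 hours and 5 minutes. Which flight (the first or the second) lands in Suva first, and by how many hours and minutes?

the second, by 11 hours 27 minutes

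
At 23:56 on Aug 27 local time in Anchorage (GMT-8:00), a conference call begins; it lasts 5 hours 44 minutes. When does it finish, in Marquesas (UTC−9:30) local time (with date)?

04:10 on August 28

Marquesas is 1:30 behind Anchorage.
After 5 hours 44 minutes it is 05:40 (Aug 28) in Anchorage.
Shift by the zone difference: 05:40 − 1:30 = 04:10 on Aug 28 in Marquesas.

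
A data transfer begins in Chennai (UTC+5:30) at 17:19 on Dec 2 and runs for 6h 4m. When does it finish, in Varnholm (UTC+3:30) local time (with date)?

21:23 on December 2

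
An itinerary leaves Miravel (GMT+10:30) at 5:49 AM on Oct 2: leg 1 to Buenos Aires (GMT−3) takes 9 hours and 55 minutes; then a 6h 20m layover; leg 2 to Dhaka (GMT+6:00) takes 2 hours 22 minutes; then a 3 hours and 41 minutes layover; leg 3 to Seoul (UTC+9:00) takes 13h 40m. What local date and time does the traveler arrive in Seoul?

Convert departure to UTC: 5:49 AM − 10:30 = 7:19 PM UTC on Oct 1.
Add 9 hours 55 minutes leg 1 → 5:14 AM UTC (Oct 2).
Add 6 hours and 20 minutes layover in Buenos Aires → 11:34 AM UTC.
Add 2 hours and 22 minutes leg 2 → 1:56 PM UTC.
Add 3 hours and 41 minutes layover in Dhaka → 5:37 PM UTC.
Add 13 hours and 40 minutes leg 3 → 7:17 AM UTC (Oct 3).
Seoul is UTC+9:00, so local arrival = 7:17 AM + 9:00 = 4:17 PM on Oct 3.

4:17 PM on October 3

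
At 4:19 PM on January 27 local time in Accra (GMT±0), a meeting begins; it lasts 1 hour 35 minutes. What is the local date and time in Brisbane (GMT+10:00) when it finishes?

Accra is at UTC+0, so start is already 4:19 PM UTC on Jan 27.
Add 1 hour and 35 minutes duration → 5:54 PM UTC.
Brisbane is UTC+10:00, so local end time = 5:54 PM + 10:00 = 3:54 AM on Jan 28.

3:54 AM on Jan 28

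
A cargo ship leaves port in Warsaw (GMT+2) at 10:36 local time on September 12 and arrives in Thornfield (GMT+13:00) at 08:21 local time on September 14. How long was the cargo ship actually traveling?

Departure in UTC: 10:36 − 2:00 = 08:36 on Sep 12.
Arrival in UTC: 08:21 − 13:00 = 19:21 on Sep 13.
Elapsed = 19:21 − 08:36 (+1 day) = 34 hours 45 minutes.

34 hours 45 minutes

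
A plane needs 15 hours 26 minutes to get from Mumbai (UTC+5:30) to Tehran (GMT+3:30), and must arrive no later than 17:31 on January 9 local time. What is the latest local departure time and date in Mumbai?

04:05 on January 9

Target arrival in UTC: 17:31 − 3:30 = 14:01 on Jan 9.
Subtract 15 hours and 26 minutes → departure 22:35 UTC on Jan 8.
Mumbai is UTC+5:30: 22:35 + 5:30 = 04:05 on Jan 9.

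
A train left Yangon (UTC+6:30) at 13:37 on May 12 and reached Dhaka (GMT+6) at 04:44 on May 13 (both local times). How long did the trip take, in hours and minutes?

15 hours 37 minutes

Departure in UTC: 13:37 − 6:30 = 07:07 on May 12.
Arrival in UTC: 04:44 − 6:00 = 22:44 on May 12.
Elapsed = 22:44 − 07:07 = 15 hours 37 minutes.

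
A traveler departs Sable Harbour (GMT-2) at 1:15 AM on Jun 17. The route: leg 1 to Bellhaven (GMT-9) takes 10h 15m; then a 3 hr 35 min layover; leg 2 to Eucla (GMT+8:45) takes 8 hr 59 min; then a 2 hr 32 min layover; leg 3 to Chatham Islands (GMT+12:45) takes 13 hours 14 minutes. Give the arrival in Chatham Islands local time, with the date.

Convert departure to UTC: 1:15 AM + 2:00 = 3:15 AM UTC on Jun 17.
Add 10 hours 15 minutes leg 1 → 1:30 PM UTC.
Add 3 hours 35 minutes layover in Bellhaven → 5:05 PM UTC.
Add 8 hours 59 minutes leg 2 → 2:04 AM UTC (Jun 18).
Add 2 hours 32 minutes layover in Eucla → 4:36 AM UTC.
Add 13 hours and 14 minutes leg 3 → 5:50 PM UTC.
Chatham Islands is UTC+12:45, so local arrival = 5:50 PM + 12:45 = 6:35 AM on Jun 19.

6:35 AM on Jun 19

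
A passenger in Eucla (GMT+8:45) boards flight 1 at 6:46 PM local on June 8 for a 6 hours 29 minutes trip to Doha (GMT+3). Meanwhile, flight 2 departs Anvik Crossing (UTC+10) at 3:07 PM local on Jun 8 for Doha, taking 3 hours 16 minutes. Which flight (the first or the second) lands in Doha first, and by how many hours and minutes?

the second, by 8 hours 7 minutes

Flight 1 in UTC: 6:46 PM − 8:45 = 10:01 AM on Jun 8.
+6 hours and 29 minutes → arrive 4:30 PM UTC on Jun 8.
Flight 2 in UTC: 3:07 PM − 10:00 = 5:07 AM on Jun 8.
+3 hours and 16 minutes → arrive 8:23 AM UTC on Jun 8.
Flight 2 lands earlier by 8 hours 7 minutes.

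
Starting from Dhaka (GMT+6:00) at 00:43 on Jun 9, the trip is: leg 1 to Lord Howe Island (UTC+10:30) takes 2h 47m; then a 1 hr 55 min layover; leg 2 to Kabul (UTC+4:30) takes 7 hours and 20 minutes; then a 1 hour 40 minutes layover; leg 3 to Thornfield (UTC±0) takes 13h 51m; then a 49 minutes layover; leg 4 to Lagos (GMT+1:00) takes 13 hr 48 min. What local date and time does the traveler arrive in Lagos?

Convert departure to UTC: 00:43 − 6:00 = 18:43 UTC on Jun 8.
Add 2 hours 47 minutes leg 1 → 21:30 UTC.
Add 1 hour and 55 minutes layover in Lord Howe Island → 23:25 UTC.
Add 7 hours and 20 minutes leg 2 → 06:45 UTC (Jun 9).
Add 1 hour and 40 minutes layover in Kabul → 08:25 UTC.
Add 13 hours and 51 minutes leg 3 → 22:16 UTC.
Add 49 minutes layover in Thornfield → 23:05 UTC.
Add 13 hours 48 minutes leg 4 → 12:53 UTC (Jun 10).
Lagos is UTC+1:00, so local arrival = 12:53 + 1:00 = 13:53 on Jun 10.

13:53 on Jun 10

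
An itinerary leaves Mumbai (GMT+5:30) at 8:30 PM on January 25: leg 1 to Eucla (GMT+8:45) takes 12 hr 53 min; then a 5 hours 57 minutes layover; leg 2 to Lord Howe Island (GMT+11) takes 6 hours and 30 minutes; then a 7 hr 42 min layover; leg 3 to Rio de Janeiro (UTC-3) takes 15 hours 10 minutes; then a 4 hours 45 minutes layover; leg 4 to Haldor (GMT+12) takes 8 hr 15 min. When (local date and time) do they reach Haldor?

4:12 PM on January 28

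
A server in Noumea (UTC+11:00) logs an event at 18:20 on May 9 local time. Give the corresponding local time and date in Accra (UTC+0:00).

07:20 on May 9

In UTC: 18:20 − 11:00 = 07:20 on May 9.
Accra is UTC+0, so it is 07:20 on May 9.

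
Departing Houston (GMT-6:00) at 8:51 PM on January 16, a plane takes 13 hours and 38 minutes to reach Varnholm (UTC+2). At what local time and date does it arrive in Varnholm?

6:29 PM on January 17

Convert departure to UTC: 8:51 PM + 6:00 = 2:51 AM UTC on Jan 17.
Add 13 hours 38 minutes travel time → 4:29 PM UTC.
Varnholm is UTC+2:00, so local arrival = 4:29 PM + 2:00 = 6:29 PM on Jan 17.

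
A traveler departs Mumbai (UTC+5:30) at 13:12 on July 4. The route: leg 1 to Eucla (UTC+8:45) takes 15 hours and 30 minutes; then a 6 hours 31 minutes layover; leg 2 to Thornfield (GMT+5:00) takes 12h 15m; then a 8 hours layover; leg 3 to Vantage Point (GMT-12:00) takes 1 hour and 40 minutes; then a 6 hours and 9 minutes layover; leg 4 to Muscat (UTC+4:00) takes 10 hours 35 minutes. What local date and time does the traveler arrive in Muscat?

00:22 on Jul 7

Convert departure to UTC: 13:12 − 5:30 = 07:42 UTC on Jul 4.
Add 15 hours and 30 minutes leg 1 → 23:12 UTC.
Add 6 hours and 31 minutes layover in Eucla → 05:43 UTC (Jul 5).
Add 12 hours and 15 minutes leg 2 → 17:58 UTC.
Add 8 hours layover in Thornfield → 01:58 UTC (Jul 6).
Add 1 hour and 40 minutes leg 3 → 03:38 UTC.
Add 6 hours and 9 minutes layover in Vantage Point → 09:47 UTC.
Add 10 hours 35 minutes leg 4 → 20:22 UTC.
Muscat is UTC+4:00, so local arrival = 20:22 + 4:00 = 00:22 on Jul 7.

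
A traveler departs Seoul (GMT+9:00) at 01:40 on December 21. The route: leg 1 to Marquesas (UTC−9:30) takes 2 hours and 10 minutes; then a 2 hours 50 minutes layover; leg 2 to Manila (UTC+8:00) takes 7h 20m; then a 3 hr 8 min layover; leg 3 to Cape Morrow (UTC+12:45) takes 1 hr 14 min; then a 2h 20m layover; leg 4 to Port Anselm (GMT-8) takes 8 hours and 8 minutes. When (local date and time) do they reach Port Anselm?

Convert departure to UTC: 01:40 − 9:00 = 16:40 UTC on Dec 20.
Add 2 hours 10 minutes leg 1 → 18:50 UTC.
Add 2 hours 50 minutes layover in Marquesas → 21:40 UTC.
Add 7 hours and 20 minutes leg 2 → 05:00 UTC (Dec 21).
Add 3 hours and 8 minutes layover in Manila → 08:08 UTC.
Add 1 hour 14 minutes leg 3 → 09:22 UTC.
Add 2 hours 20 minutes layover in Cape Morrow → 11:42 UTC.
Add 8 hours and 8 minutes leg 4 → 19:50 UTC.
Port Anselm is UTC−8:00, so local arrival = 19:50 − 8:00 = 11:50 on Dec 21.

11:50 on Dec 21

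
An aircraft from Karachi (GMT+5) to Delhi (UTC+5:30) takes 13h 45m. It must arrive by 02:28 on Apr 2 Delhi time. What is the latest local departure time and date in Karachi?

Target arrival in UTC: 02:28 − 5:30 = 20:58 on Apr 1.
Subtract 13 hours 45 minutes → departure 07:13 UTC on Apr 1.
Karachi is UTC+5:00: 07:13 + 5:00 = 12:13 on Apr 1.

12:13 on April 1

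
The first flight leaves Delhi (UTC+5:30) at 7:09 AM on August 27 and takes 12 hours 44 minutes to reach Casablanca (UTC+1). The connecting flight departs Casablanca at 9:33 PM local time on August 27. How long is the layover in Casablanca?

Convert departure to UTC: 7:09 AM − 5:30 = 1:39 AM UTC on Aug 27.
Add 12 hours and 44 minutes flight time → 2:23 PM UTC.
Casablanca is UTC+1:00, so local arrival = 2:23 PM + 1:00 = 3:23 PM on Aug 27.
Layover = 9:33 PM − 3:23 PM = 6 hours 10 minutes.

6 hours 10 minutes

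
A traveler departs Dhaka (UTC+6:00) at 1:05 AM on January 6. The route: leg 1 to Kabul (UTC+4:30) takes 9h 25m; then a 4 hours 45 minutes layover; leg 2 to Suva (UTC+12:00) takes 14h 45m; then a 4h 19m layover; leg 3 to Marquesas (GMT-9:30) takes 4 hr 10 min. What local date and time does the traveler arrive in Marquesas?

10:59 PM on Jan 6

Convert departure to UTC: 1:05 AM − 6:00 = 7:05 PM UTC on Jan 5.
Add 9 hours 25 minutes leg 1 → 4:30 AM UTC (Jan 6).
Add 4 hours 45 minutes layover in Kabul → 9:15 AM UTC.
Add 14 hours and 45 minutes leg 2 → 12:00 AM UTC (Jan 7).
Add 4 hours 19 minutes layover in Suva → 4:19 AM UTC.
Add 4 hours and 10 minutes leg 3 → 8:29 AM UTC.
Marquesas is UTC−9:30, so local arrival = 8:29 AM − 9:30 = 10:59 PM on Jan 6.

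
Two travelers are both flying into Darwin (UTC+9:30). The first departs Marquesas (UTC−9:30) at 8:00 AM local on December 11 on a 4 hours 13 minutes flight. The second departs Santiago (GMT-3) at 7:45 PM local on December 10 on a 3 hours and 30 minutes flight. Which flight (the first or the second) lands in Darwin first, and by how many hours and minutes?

Flight 1 in UTC: 8:00 AM + 9:30 = 5:30 PM on Dec 11.
+4 hours 13 minutes → arrive 9:43 PM UTC on Dec 11.
Flight 2 in UTC: 7:45 PM + 3:00 = 10:45 PM on Dec 10.
+3 hours 30 minutes → arrive 2:15 AM UTC on Dec 11.
Flight 2 lands earlier by 19 hours 28 minutes.

the second, by 19 hours 28 minutes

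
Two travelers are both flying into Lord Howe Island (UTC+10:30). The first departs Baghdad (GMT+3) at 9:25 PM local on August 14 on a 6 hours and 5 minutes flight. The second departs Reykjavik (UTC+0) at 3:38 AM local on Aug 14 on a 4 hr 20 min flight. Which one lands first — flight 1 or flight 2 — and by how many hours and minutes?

the second, by 16 hours 32 minutes

Flight 1 in UTC: 9:25 PM − 3:00 = 6:25 PM on Aug 14.
+6 hours 5 minutes → arrive 12:30 AM UTC on Aug 15.
Flight 2 departs at 3:38 AM UTC (Aug 14).
+4 hours 20 minutes → arrive 7:58 AM UTC on Aug 14.
Flight 2 lands earlier by 16 hours 32 minutes.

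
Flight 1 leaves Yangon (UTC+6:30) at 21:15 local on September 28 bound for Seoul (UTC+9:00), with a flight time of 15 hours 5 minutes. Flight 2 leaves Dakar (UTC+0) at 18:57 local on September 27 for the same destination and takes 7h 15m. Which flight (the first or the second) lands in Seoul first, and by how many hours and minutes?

the second, by 27 hours 38 minutes

Flight 1 in UTC: 21:15 − 6:30 = 14:45 on Sep 28.
+15 hours and 5 minutes → arrive 05:50 UTC on Sep 29.
Flight 2 departs at 18:57 UTC (Sep 27).
+7 hours 15 minutes → arrive 02:12 UTC on Sep 28.
Flight 2 lands earlier by 27 hours 38 minutes.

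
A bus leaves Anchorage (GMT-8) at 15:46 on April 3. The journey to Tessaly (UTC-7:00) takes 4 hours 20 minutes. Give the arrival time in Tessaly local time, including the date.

Tessaly is 1:00 ahead of Anchorage.
After 4 hours 20 minutes it is 20:06 in Anchorage.
Shift by the zone difference: 20:06 + 1:00 = 21:06 on Apr 3 in Tessaly.

21:06 on April 3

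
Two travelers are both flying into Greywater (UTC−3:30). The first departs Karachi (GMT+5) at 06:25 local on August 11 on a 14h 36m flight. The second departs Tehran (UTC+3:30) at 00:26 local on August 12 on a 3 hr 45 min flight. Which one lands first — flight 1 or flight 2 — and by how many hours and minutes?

Flight 1 in UTC: 06:25 − 5:00 = 01:25 on Aug 11.
+14 hours 36 minutes → arrive 16:01 UTC on Aug 11.
Flight 2 in UTC: 00:26 − 3:30 = 20:56 on Aug 11.
+3 hours 45 minutes → arrive 00:41 UTC on Aug 12.
Flight 1 lands earlier by 8 hours 40 minutes.

the first, by 8 hours 40 minutes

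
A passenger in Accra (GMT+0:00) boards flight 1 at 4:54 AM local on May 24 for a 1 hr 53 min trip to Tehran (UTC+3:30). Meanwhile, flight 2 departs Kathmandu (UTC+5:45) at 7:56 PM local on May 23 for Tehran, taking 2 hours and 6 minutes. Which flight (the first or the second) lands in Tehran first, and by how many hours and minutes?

the second, by 14 hours 30 minutes

Flight 1 departs at 4:54 AM UTC (May 24).
+1 hour 53 minutes → arrive 6:47 AM UTC on May 24.
Flight 2 in UTC: 7:56 PM − 5:45 = 2:11 PM on May 23.
+2 hours and 6 minutes → arrive 4:17 PM UTC on May 23.
Flight 2 lands earlier by 14 hours 30 minutes.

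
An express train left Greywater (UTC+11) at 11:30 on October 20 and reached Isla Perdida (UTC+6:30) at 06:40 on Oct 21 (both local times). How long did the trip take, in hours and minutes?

23 hours 40 minutes

Isla Perdida is 4:30 behind Greywater.
Clock-face elapsed time (ignoring zones) is 19 hours 10 minutes.
Actual elapsed = 19 hours 10 minutes + 4:30 = 23 hours 40 minutes.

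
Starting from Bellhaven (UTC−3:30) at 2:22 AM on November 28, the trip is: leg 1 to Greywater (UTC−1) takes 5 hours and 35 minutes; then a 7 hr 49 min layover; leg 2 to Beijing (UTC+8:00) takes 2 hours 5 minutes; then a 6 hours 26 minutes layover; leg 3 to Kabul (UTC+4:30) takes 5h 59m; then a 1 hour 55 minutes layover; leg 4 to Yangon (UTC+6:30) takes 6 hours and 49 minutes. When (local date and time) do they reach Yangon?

Convert departure to UTC: 2:22 AM + 3:30 = 5:52 AM UTC on Nov 28.
Add 5 hours and 35 minutes leg 1 → 11:27 AM UTC.
Add 7 hours and 49 minutes layover in Greywater → 7:16 PM UTC.
Add 2 hours 5 minutes leg 2 → 9:21 PM UTC.
Add 6 hours 26 minutes layover in Beijing → 3:47 AM UTC (Nov 29).
Add 5 hours 59 minutes leg 3 → 9:46 AM UTC.
Add 1 hour 55 minutes layover in Kabul → 11:41 AM UTC.
Add 6 hours 49 minutes leg 4 → 6:30 PM UTC.
Yangon is UTC+6:30, so local arrival = 6:30 PM + 6:30 = 1:00 AM on Nov 30.

1:00 AM on Nov 30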